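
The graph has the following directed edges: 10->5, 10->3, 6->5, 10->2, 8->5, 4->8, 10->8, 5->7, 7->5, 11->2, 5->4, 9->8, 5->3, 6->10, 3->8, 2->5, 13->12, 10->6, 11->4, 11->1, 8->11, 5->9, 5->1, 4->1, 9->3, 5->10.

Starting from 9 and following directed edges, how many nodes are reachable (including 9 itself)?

BFS from 9 visits: 9, 3, 8, 5, 11, 1, 4, 7, 10, 2, 6
Reachable nodes: 11 of 13 total.

11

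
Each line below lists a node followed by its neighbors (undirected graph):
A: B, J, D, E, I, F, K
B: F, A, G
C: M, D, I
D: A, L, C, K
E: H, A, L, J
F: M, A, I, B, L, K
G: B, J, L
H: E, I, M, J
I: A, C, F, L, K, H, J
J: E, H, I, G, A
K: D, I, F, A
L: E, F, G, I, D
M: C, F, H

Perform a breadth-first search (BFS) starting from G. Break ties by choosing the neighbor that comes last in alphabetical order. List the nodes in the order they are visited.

Visit G; enqueue L, J, B → queue [L, J, B]
Visit L; enqueue I, F, E, D → queue [J, B, I, F, E, D]
Visit J; enqueue H, A → queue [B, I, F, E, D, H, A]
Visit B → queue [I, F, E, D, H, A]
Visit I; enqueue K, C → queue [F, E, D, H, A, K, C]
Visit F; enqueue M → queue [E, D, H, A, K, C, M]
Visit E → queue [D, H, A, K, C, M]
Visit D → queue [H, A, K, C, M]
Visit H → queue [A, K, C, M]
Visit A → queue [K, C, M]
Visit K → queue [C, M]
Visit C → queue [M]
Visit M → queue []

G -> L -> J -> B -> I -> F -> E -> D -> H -> A -> K -> C -> M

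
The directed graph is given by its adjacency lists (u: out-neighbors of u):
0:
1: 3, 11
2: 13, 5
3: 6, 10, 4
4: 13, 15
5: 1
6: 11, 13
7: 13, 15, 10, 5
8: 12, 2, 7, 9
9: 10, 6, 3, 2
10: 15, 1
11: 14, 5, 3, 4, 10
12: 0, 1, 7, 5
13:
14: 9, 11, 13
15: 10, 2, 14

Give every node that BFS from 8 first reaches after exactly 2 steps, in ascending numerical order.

Level 0: 8
Level 1: 2, 7, 9, 12
Level 2: 0, 1, 3, 5, 6, 10, 13, 15
Level 3: 4, 11, 14

0, 1, 3, 5, 6, 10, 13, 15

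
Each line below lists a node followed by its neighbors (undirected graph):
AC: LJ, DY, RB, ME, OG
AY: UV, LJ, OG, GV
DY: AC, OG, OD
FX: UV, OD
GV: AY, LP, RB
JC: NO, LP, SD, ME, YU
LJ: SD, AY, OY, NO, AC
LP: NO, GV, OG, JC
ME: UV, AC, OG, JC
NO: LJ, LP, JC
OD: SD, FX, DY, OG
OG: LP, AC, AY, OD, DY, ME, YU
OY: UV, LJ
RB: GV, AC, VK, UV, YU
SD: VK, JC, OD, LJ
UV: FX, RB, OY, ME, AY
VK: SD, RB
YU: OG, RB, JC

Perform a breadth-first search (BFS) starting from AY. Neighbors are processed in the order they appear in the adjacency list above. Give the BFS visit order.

AY, UV, LJ, OG, GV, FX, RB, OY, ME, SD, NO, AC, LP, OD, DY, YU, VK, JC

Visit AY; enqueue UV, LJ, OG, GV → queue [UV, LJ, OG, GV]
Visit UV; enqueue FX, RB, OY, ME → queue [LJ, OG, GV, FX, RB, OY, ME]
Visit LJ; enqueue SD, NO, AC → queue [OG, GV, FX, RB, OY, ME, SD, NO, AC]
Visit OG; enqueue LP, OD, DY, YU → queue [GV, FX, RB, OY, ME, SD, NO, AC, LP, OD, DY, YU]
Visit GV → queue [FX, RB, OY, ME, SD, NO, AC, LP, OD, DY, YU]
Visit FX → queue [RB, OY, ME, SD, NO, AC, LP, OD, DY, YU]
Visit RB; enqueue VK → queue [OY, ME, SD, NO, AC, LP, OD, DY, YU, VK]
Visit OY → queue [ME, SD, NO, AC, LP, OD, DY, YU, VK]
Visit ME; enqueue JC → queue [SD, NO, AC, LP, OD, DY, YU, VK, JC]
Visit SD → queue [NO, AC, LP, OD, DY, YU, VK, JC]
Visit NO → queue [AC, LP, OD, DY, YU, VK, JC]
Visit AC → queue [LP, OD, DY, YU, VK, JC]
Visit LP → queue [OD, DY, YU, VK, JC]
Visit OD → queue [DY, YU, VK, JC]
Visit DY → queue [YU, VK, JC]
Visit YU → queue [VK, JC]
Visit VK → queue [JC]
Visit JC → queue []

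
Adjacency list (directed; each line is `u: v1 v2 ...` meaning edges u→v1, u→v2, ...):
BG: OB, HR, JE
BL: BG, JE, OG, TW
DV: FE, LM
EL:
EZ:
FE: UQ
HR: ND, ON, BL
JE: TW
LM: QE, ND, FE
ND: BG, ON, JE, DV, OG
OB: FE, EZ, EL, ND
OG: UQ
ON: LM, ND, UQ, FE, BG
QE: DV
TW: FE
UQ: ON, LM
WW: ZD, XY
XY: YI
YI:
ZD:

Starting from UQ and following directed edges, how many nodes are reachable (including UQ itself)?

16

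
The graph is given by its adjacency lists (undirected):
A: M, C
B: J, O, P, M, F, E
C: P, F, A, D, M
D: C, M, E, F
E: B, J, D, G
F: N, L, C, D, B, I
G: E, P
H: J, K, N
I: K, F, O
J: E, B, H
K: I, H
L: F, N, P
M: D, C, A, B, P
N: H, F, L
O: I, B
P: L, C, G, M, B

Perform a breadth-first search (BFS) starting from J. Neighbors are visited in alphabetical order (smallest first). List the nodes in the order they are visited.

Visit J; enqueue B, E, H → queue [B, E, H]
Visit B; enqueue F, M, O, P → queue [E, H, F, M, O, P]
Visit E; enqueue D, G → queue [H, F, M, O, P, D, G]
Visit H; enqueue K, N → queue [F, M, O, P, D, G, K, N]
Visit F; enqueue C, I, L → queue [M, O, P, D, G, K, N, C, I, L]
Visit M; enqueue A → queue [O, P, D, G, K, N, C, I, L, A]
Visit O → queue [P, D, G, K, N, C, I, L, A]
Visit P → queue [D, G, K, N, C, I, L, A]
Visit D → queue [G, K, N, C, I, L, A]
Visit G → queue [K, N, C, I, L, A]
Visit K → queue [N, C, I, L, A]
Visit N → queue [C, I, L, A]
Visit C → queue [I, L, A]
Visit I → queue [L, A]
Visit L → queue [A]
Visit A → queue []

J, B, E, H, F, M, O, P, D, G, K, N, C, I, L, A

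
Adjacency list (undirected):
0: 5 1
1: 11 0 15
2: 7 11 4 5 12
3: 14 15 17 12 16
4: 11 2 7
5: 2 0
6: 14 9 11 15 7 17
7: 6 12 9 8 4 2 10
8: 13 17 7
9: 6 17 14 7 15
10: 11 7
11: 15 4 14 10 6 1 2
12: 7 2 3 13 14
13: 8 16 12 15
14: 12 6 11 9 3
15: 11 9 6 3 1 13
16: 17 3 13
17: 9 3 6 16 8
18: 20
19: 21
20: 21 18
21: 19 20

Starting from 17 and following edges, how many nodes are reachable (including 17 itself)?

BFS from 17 visits: 17, 3, 6, 8, 9, 16, 12, 14, 15, 7, 11, 13, 2, 1, 4, 10, 5, 0
Reachable nodes: 18 of 22 total.

18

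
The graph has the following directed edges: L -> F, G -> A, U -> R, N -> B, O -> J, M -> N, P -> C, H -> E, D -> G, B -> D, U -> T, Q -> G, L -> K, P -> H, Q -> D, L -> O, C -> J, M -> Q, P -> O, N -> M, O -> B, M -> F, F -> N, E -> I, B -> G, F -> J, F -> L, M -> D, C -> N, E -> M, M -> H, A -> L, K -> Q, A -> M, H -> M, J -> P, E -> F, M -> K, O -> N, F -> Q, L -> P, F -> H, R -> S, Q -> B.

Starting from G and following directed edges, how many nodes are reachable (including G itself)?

17

BFS from G visits: G, A, L, M, F, K, O, P, D, H, N, Q, J, B, C, E, I
Reachable nodes: 17 of 21 total.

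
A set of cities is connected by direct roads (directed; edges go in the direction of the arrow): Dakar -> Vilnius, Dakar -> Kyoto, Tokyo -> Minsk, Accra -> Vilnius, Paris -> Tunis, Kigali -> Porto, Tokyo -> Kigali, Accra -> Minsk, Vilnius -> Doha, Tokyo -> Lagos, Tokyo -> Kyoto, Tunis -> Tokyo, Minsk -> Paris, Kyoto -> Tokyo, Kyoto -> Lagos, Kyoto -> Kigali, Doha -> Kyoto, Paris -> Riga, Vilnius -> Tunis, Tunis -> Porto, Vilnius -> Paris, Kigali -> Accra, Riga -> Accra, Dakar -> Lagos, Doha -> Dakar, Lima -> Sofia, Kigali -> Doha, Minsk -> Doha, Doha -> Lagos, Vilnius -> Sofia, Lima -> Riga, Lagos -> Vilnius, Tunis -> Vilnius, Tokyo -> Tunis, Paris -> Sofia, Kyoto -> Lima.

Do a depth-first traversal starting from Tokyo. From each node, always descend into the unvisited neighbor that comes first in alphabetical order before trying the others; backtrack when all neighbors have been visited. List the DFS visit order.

Visit Tokyo
Tokyo → Kigali
Kigali → Accra
Accra → Minsk
Minsk → Doha
Doha → Dakar
Dakar → Kyoto
Kyoto → Lagos
Lagos → Vilnius
Vilnius → Paris
Paris → Riga
Paris → Sofia
Paris → Tunis
Tunis → Porto
Kyoto → Lima

Tokyo → Kigali → Accra → Minsk → Doha → Dakar → Kyoto → Lagos → Vilnius → Paris → Riga → Sofia → Tunis → Porto → Lima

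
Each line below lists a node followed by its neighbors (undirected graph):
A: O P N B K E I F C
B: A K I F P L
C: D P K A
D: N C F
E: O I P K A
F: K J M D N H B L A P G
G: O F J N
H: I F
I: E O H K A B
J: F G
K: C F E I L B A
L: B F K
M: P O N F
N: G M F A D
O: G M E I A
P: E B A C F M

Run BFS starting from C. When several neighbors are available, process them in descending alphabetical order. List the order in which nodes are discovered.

Visit C; enqueue P, K, D, A → queue [P, K, D, A]
Visit P; enqueue M, F, E, B → queue [K, D, A, M, F, E, B]
Visit K; enqueue L, I → queue [D, A, M, F, E, B, L, I]
Visit D; enqueue N → queue [A, M, F, E, B, L, I, N]
Visit A; enqueue O → queue [M, F, E, B, L, I, N, O]
Visit M → queue [F, E, B, L, I, N, O]
Visit F; enqueue J, H, G → queue [E, B, L, I, N, O, J, H, G]
Visit E → queue [B, L, I, N, O, J, H, G]
Visit B → queue [L, I, N, O, J, H, G]
Visit L → queue [I, N, O, J, H, G]
Visit I → queue [N, O, J, H, G]
Visit N → queue [O, J, H, G]
Visit O → queue [J, H, G]
Visit J → queue [H, G]
Visit H → queue [G]
Visit G → queue []

C, P, K, D, A, M, F, E, B, L, I, N, O, J, H, G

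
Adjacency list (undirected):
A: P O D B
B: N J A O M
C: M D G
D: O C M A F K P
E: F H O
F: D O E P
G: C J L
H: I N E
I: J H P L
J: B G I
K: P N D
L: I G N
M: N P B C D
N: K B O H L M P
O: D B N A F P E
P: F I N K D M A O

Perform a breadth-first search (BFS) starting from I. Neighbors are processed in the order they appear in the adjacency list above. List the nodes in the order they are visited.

I J H P L B G N E F K D M A O C

Visit I; enqueue J, H, P, L → queue [J, H, P, L]
Visit J; enqueue B, G → queue [H, P, L, B, G]
Visit H; enqueue N, E → queue [P, L, B, G, N, E]
Visit P; enqueue F, K, D, M, A, O → queue [L, B, G, N, E, F, K, D, M, A, O]
Visit L → queue [B, G, N, E, F, K, D, M, A, O]
Visit B → queue [G, N, E, F, K, D, M, A, O]
Visit G; enqueue C → queue [N, E, F, K, D, M, A, O, C]
Visit N → queue [E, F, K, D, M, A, O, C]
Visit E → queue [F, K, D, M, A, O, C]
Visit F → queue [K, D, M, A, O, C]
Visit K → queue [D, M, A, O, C]
Visit D → queue [M, A, O, C]
Visit M → queue [A, O, C]
Visit A → queue [O, C]
Visit O → queue [C]
Visit C → queue []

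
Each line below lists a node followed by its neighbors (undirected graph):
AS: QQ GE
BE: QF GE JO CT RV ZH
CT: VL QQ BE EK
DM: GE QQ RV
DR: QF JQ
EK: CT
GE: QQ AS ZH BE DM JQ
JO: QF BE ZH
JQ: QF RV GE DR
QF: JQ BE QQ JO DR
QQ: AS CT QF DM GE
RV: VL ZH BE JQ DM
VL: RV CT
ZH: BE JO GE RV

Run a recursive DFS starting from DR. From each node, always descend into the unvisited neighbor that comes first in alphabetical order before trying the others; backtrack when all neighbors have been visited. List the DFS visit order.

DR, JQ, GE, AS, QQ, CT, BE, JO, QF, ZH, RV, DM, VL, EK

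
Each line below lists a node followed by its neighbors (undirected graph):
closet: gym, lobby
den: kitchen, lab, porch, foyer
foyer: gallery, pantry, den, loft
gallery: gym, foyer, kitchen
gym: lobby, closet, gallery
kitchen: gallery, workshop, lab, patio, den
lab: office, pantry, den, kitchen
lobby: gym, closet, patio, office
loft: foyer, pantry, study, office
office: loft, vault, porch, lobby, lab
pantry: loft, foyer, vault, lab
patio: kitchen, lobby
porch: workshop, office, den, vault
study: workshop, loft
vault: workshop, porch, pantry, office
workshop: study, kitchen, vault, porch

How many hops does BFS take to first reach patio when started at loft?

3

Level 0: loft
Level 1: foyer, office, pantry, study
Level 2: den, gallery, lab, lobby, porch, vault, workshop
Level 3: closet, gym, kitchen, patio
patio first appears at level 3.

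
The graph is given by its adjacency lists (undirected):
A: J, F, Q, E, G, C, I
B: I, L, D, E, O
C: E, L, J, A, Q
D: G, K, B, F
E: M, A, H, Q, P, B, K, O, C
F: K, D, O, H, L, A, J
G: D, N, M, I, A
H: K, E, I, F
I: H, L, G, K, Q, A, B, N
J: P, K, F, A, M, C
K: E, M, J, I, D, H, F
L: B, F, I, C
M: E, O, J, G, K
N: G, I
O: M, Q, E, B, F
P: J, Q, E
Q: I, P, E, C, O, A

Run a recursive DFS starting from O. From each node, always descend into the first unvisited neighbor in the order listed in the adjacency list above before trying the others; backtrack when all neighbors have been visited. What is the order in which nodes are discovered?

O M E A J P Q I H K D G N B L F C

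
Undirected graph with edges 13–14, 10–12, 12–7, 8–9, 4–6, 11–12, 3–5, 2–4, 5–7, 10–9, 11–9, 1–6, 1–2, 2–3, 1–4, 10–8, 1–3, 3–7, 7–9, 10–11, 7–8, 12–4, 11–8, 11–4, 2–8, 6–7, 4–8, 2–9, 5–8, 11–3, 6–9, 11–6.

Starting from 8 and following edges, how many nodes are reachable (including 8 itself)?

BFS from 8 visits: 8, 2, 4, 5, 7, 9, 10, 11, 1, 3, 6, 12
Reachable nodes: 12 of 14 total.

12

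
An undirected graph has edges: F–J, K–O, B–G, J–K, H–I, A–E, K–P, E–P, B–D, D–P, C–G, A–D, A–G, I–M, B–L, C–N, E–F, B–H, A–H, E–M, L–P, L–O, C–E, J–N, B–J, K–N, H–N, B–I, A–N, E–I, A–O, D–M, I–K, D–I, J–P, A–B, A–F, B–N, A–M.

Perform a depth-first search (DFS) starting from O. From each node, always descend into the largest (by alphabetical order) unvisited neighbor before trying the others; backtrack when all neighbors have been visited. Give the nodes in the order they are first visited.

Visit O
O → L
L → P
P → K
K → N
N → J
J → F
F → E
E → M
M → I
I → H
H → B
B → G
G → C
G → A
A → D

O -> L -> P -> K -> N -> J -> F -> E -> M -> I -> H -> B -> G -> C -> A -> D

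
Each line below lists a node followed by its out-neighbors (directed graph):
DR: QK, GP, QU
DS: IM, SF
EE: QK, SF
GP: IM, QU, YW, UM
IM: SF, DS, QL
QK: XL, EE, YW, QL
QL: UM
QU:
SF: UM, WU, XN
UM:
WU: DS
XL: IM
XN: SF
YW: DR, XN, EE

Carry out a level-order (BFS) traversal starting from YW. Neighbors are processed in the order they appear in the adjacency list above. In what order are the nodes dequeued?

YW, DR, XN, EE, QK, GP, QU, SF, XL, QL, IM, UM, WU, DS

Visit YW; enqueue DR, XN, EE → queue [DR, XN, EE]
Visit DR; enqueue QK, GP, QU → queue [XN, EE, QK, GP, QU]
Visit XN; enqueue SF → queue [EE, QK, GP, QU, SF]
Visit EE → queue [QK, GP, QU, SF]
Visit QK; enqueue XL, QL → queue [GP, QU, SF, XL, QL]
Visit GP; enqueue IM, UM → queue [QU, SF, XL, QL, IM, UM]
Visit QU → queue [SF, XL, QL, IM, UM]
Visit SF; enqueue WU → queue [XL, QL, IM, UM, WU]
Visit XL → queue [QL, IM, UM, WU]
Visit QL → queue [IM, UM, WU]
Visit IM; enqueue DS → queue [UM, WU, DS]
Visit UM → queue [WU, DS]
Visit WU → queue [DS]
Visit DS → queue []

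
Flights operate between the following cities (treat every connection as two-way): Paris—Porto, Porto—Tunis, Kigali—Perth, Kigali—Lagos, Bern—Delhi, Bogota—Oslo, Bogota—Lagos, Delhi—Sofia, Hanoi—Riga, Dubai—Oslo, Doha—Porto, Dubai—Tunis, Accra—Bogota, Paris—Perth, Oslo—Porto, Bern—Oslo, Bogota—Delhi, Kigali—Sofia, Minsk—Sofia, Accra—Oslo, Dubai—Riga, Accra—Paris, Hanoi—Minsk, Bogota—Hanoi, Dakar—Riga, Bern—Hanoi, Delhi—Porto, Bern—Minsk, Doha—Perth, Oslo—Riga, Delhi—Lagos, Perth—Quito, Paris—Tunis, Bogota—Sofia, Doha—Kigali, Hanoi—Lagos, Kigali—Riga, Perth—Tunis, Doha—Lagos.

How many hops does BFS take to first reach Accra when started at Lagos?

Level 0: Lagos
Level 1: Bogota, Delhi, Doha, Hanoi, Kigali
Level 2: Accra, Bern, Minsk, Oslo, Perth, Porto, Riga, Sofia
Level 3: Dakar, Dubai, Paris, Quito, Tunis
Accra first appears at level 2.

2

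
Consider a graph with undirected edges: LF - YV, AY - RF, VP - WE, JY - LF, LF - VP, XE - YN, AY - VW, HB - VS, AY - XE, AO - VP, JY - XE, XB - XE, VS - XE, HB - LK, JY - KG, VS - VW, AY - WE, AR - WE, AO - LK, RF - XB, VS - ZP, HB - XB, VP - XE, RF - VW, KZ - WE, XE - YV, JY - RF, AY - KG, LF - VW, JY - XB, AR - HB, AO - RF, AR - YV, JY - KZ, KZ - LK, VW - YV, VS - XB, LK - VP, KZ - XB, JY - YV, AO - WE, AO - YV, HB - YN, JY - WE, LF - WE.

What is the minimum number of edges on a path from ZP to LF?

Level 0: ZP
Level 1: VS
Level 2: HB, VW, XB, XE
Level 3: AR, AY, JY, KZ, LF, LK, RF, VP, YN, YV
Level 4: AO, KG, WE
LF first appears at level 3.

3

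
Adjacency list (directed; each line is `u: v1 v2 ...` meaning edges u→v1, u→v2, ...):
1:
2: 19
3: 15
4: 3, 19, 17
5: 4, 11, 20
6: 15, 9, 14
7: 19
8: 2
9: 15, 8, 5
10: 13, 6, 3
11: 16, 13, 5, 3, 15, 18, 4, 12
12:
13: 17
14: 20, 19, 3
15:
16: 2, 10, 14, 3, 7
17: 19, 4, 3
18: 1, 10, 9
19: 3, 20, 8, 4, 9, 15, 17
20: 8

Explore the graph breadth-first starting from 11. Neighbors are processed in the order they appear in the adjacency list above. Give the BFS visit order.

Visit 11; enqueue 16, 13, 5, 3, 15, 18, 4, 12 → queue [16, 13, 5, 3, 15, 18, 4, 12]
Visit 16; enqueue 2, 10, 14, 7 → queue [13, 5, 3, 15, 18, 4, 12, 2, 10, 14, 7]
Visit 13; enqueue 17 → queue [5, 3, 15, 18, 4, 12, 2, 10, 14, 7, 17]
Visit 5; enqueue 20 → queue [3, 15, 18, 4, 12, 2, 10, 14, 7, 17, 20]
Visit 3 → queue [15, 18, 4, 12, 2, 10, 14, 7, 17, 20]
Visit 15 → queue [18, 4, 12, 2, 10, 14, 7, 17, 20]
Visit 18; enqueue 1, 9 → queue [4, 12, 2, 10, 14, 7, 17, 20, 1, 9]
Visit 4; enqueue 19 → queue [12, 2, 10, 14, 7, 17, 20, 1, 9, 19]
Visit 12 → queue [2, 10, 14, 7, 17, 20, 1, 9, 19]
Visit 2 → queue [10, 14, 7, 17, 20, 1, 9, 19]
Visit 10; enqueue 6 → queue [14, 7, 17, 20, 1, 9, 19, 6]
Visit 14 → queue [7, 17, 20, 1, 9, 19, 6]
Visit 7 → queue [17, 20, 1, 9, 19, 6]
Visit 17 → queue [20, 1, 9, 19, 6]
Visit 20; enqueue 8 → queue [1, 9, 19, 6, 8]
Visit 1 → queue [9, 19, 6, 8]
Visit 9 → queue [19, 6, 8]
Visit 19 → queue [6, 8]
Visit 6 → queue [8]
Visit 8 → queue []

11 -> 16 -> 13 -> 5 -> 3 -> 15 -> 18 -> 4 -> 12 -> 2 -> 10 -> 14 -> 7 -> 17 -> 20 -> 1 -> 9 -> 19 -> 6 -> 8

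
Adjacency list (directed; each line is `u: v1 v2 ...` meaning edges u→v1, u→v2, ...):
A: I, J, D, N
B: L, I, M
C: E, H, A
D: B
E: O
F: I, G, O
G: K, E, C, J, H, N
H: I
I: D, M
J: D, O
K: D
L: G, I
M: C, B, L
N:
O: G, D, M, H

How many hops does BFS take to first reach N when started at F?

2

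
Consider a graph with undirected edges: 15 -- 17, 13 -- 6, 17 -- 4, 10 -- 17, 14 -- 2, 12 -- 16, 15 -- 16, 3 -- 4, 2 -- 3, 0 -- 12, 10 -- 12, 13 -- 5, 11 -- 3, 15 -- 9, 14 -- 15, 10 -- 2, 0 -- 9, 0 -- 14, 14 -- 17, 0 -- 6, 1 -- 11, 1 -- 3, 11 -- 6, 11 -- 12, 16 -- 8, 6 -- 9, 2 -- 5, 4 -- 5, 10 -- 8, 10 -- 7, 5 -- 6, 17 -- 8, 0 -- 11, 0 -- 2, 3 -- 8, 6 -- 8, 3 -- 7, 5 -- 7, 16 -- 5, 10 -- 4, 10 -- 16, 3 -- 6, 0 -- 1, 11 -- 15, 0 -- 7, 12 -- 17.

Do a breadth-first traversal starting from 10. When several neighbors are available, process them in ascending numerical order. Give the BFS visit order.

10, 2, 4, 7, 8, 12, 16, 17, 0, 3, 5, 14, 6, 11, 15, 1, 9, 13

Visit 10; enqueue 2, 4, 7, 8, 12, 16, 17 → queue [2, 4, 7, 8, 12, 16, 17]
Visit 2; enqueue 0, 3, 5, 14 → queue [4, 7, 8, 12, 16, 17, 0, 3, 5, 14]
Visit 4 → queue [7, 8, 12, 16, 17, 0, 3, 5, 14]
Visit 7 → queue [8, 12, 16, 17, 0, 3, 5, 14]
Visit 8; enqueue 6 → queue [12, 16, 17, 0, 3, 5, 14, 6]
Visit 12; enqueue 11 → queue [16, 17, 0, 3, 5, 14, 6, 11]
Visit 16; enqueue 15 → queue [17, 0, 3, 5, 14, 6, 11, 15]
Visit 17 → queue [0, 3, 5, 14, 6, 11, 15]
Visit 0; enqueue 1, 9 → queue [3, 5, 14, 6, 11, 15, 1, 9]
Visit 3 → queue [5, 14, 6, 11, 15, 1, 9]
Visit 5; enqueue 13 → queue [14, 6, 11, 15, 1, 9, 13]
Visit 14 → queue [6, 11, 15, 1, 9, 13]
Visit 6 → queue [11, 15, 1, 9, 13]
Visit 11 → queue [15, 1, 9, 13]
Visit 15 → queue [1, 9, 13]
Visit 1 → queue [9, 13]
Visit 9 → queue [13]
Visit 13 → queue []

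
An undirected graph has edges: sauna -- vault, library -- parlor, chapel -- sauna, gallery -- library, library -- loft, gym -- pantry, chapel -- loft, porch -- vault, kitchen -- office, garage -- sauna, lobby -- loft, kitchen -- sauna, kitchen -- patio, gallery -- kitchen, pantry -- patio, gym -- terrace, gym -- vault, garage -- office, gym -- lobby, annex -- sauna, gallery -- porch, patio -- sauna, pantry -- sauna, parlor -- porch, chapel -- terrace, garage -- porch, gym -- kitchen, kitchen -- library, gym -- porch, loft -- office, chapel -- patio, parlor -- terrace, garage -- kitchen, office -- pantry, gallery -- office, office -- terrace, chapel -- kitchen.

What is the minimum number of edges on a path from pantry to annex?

Level 0: pantry
Level 1: gym, office, patio, sauna
Level 2: annex, chapel, gallery, garage, kitchen, lobby, loft, porch, terrace, vault
Level 3: library, parlor
annex first appears at level 2.

2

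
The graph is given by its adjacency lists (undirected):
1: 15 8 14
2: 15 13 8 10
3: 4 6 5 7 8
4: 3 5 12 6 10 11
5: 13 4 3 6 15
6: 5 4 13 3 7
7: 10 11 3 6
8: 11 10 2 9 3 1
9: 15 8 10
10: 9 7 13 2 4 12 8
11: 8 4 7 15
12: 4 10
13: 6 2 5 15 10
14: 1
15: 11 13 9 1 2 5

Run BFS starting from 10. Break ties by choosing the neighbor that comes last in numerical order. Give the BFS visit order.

10 → 13 → 12 → 9 → 8 → 7 → 4 → 2 → 15 → 6 → 5 → 11 → 3 → 1 → 14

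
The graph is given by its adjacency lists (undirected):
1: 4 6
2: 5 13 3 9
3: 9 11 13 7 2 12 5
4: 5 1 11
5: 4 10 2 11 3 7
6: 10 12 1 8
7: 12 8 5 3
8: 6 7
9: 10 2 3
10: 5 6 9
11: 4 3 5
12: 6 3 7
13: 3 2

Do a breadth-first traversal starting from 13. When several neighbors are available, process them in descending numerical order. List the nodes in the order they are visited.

Visit 13; enqueue 3, 2 → queue [3, 2]
Visit 3; enqueue 12, 11, 9, 7, 5 → queue [2, 12, 11, 9, 7, 5]
Visit 2 → queue [12, 11, 9, 7, 5]
Visit 12; enqueue 6 → queue [11, 9, 7, 5, 6]
Visit 11; enqueue 4 → queue [9, 7, 5, 6, 4]
Visit 9; enqueue 10 → queue [7, 5, 6, 4, 10]
Visit 7; enqueue 8 → queue [5, 6, 4, 10, 8]
Visit 5 → queue [6, 4, 10, 8]
Visit 6; enqueue 1 → queue [4, 10, 8, 1]
Visit 4 → queue [10, 8, 1]
Visit 10 → queue [8, 1]
Visit 8 → queue [1]
Visit 1 → queue []

13 → 3 → 2 → 12 → 11 → 9 → 7 → 5 → 6 → 4 → 10 → 8 → 1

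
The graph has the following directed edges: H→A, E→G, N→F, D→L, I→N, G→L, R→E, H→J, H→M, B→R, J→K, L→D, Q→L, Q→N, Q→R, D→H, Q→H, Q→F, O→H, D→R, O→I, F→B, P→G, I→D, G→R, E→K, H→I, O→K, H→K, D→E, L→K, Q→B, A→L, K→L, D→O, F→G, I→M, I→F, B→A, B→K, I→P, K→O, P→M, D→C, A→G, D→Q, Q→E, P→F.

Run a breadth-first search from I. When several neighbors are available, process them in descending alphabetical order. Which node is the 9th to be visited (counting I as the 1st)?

R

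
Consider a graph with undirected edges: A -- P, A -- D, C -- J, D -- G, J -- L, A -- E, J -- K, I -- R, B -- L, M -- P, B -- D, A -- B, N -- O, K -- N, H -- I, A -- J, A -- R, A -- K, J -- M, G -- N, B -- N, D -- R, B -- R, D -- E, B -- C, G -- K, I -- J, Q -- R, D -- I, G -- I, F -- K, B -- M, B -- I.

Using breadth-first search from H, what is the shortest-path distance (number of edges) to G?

Level 0: H
Level 1: I
Level 2: B, D, G, J, R
Level 3: A, C, E, K, L, M, N, Q
Level 4: F, O, P
G first appears at level 2.

2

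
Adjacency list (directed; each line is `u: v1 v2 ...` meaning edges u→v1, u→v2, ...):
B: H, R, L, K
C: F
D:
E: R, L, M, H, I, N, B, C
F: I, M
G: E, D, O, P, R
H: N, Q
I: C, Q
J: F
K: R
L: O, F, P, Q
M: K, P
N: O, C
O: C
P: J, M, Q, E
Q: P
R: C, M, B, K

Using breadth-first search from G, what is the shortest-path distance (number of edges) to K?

2

Level 0: G
Level 1: D, E, O, P, R
Level 2: B, C, H, I, J, K, L, M, N, Q
Level 3: F
K first appears at level 2.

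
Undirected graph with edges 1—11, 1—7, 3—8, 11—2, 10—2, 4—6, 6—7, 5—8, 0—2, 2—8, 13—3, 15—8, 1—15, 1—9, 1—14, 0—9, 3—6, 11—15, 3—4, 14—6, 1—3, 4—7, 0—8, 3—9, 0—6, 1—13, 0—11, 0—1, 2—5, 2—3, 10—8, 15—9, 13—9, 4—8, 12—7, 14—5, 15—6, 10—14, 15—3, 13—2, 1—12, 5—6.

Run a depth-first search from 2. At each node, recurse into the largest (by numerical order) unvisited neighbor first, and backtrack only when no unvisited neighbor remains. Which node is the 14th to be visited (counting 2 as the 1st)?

Visit 2
2 → 13
13 → 9
9 → 15
15 → 11
11 → 1
1 → 14
14 → 10
10 → 8
8 → 5
5 → 6
6 → 7
7 → 12
7 → 4
4 → 3
6 → 0

Visit order: 2, 13, 9, 15, 11, 1, 14, 10, 8, 5, 6, 7, 12, 4, 3, 0

4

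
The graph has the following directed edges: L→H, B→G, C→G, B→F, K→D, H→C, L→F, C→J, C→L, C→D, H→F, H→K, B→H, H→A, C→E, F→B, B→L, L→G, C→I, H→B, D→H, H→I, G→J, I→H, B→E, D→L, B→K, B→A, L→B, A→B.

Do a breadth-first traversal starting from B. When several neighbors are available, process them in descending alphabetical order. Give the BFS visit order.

Visit B; enqueue L, K, H, G, F, E, A → queue [L, K, H, G, F, E, A]
Visit L → queue [K, H, G, F, E, A]
Visit K; enqueue D → queue [H, G, F, E, A, D]
Visit H; enqueue I, C → queue [G, F, E, A, D, I, C]
Visit G; enqueue J → queue [F, E, A, D, I, C, J]
Visit F → queue [E, A, D, I, C, J]
Visit E → queue [A, D, I, C, J]
Visit A → queue [D, I, C, J]
Visit D → queue [I, C, J]
Visit I → queue [C, J]
Visit C → queue [J]
Visit J → queue []

B, L, K, H, G, F, E, A, D, I, C, J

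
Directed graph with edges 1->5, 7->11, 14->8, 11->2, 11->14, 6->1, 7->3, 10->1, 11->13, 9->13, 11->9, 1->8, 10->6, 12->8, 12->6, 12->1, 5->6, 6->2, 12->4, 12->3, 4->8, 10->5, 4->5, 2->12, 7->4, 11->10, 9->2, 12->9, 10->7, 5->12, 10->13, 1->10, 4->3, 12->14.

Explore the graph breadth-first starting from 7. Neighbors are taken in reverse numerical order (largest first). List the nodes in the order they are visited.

7 → 11 → 4 → 3 → 14 → 13 → 10 → 9 → 2 → 8 → 5 → 6 → 1 → 12

Visit 7; enqueue 11, 4, 3 → queue [11, 4, 3]
Visit 11; enqueue 14, 13, 10, 9, 2 → queue [4, 3, 14, 13, 10, 9, 2]
Visit 4; enqueue 8, 5 → queue [3, 14, 13, 10, 9, 2, 8, 5]
Visit 3 → queue [14, 13, 10, 9, 2, 8, 5]
Visit 14 → queue [13, 10, 9, 2, 8, 5]
Visit 13 → queue [10, 9, 2, 8, 5]
Visit 10; enqueue 6, 1 → queue [9, 2, 8, 5, 6, 1]
Visit 9 → queue [2, 8, 5, 6, 1]
Visit 2; enqueue 12 → queue [8, 5, 6, 1, 12]
Visit 8 → queue [5, 6, 1, 12]
Visit 5 → queue [6, 1, 12]
Visit 6 → queue [1, 12]
Visit 1 → queue [12]
Visit 12 → queue []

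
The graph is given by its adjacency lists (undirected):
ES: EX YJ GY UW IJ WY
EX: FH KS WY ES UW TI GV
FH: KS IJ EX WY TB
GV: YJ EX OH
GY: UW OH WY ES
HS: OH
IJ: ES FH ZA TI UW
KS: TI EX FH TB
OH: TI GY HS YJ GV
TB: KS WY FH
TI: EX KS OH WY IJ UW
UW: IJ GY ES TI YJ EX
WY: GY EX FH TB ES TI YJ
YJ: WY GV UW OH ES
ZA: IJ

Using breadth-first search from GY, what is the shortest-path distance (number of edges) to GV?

Level 0: GY
Level 1: ES, OH, UW, WY
Level 2: EX, FH, GV, HS, IJ, TB, TI, YJ
Level 3: KS, ZA
GV first appears at level 2.

2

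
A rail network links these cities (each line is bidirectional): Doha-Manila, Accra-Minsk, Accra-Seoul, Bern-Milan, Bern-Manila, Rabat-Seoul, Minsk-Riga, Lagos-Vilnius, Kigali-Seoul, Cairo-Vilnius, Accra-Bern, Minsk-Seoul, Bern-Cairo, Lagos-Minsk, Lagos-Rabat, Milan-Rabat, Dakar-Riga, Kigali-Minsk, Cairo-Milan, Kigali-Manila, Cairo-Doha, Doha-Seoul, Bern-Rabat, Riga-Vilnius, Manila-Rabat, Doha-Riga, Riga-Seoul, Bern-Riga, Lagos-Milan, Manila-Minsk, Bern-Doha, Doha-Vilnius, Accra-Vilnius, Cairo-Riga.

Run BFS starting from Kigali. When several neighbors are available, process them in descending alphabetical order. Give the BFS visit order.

Visit Kigali; enqueue Seoul, Minsk, Manila → queue [Seoul, Minsk, Manila]
Visit Seoul; enqueue Riga, Rabat, Doha, Accra → queue [Minsk, Manila, Riga, Rabat, Doha, Accra]
Visit Minsk; enqueue Lagos → queue [Manila, Riga, Rabat, Doha, Accra, Lagos]
Visit Manila; enqueue Bern → queue [Riga, Rabat, Doha, Accra, Lagos, Bern]
Visit Riga; enqueue Vilnius, Dakar, Cairo → queue [Rabat, Doha, Accra, Lagos, Bern, Vilnius, Dakar, Cairo]
Visit Rabat; enqueue Milan → queue [Doha, Accra, Lagos, Bern, Vilnius, Dakar, Cairo, Milan]
Visit Doha → queue [Accra, Lagos, Bern, Vilnius, Dakar, Cairo, Milan]
Visit Accra → queue [Lagos, Bern, Vilnius, Dakar, Cairo, Milan]
Visit Lagos → queue [Bern, Vilnius, Dakar, Cairo, Milan]
Visit Bern → queue [Vilnius, Dakar, Cairo, Milan]
Visit Vilnius → queue [Dakar, Cairo, Milan]
Visit Dakar → queue [Cairo, Milan]
Visit Cairo → queue [Milan]
Visit Milan → queue []

Kigali Seoul Minsk Manila Riga Rabat Doha Accra Lagos Bern Vilnius Dakar Cairo Milan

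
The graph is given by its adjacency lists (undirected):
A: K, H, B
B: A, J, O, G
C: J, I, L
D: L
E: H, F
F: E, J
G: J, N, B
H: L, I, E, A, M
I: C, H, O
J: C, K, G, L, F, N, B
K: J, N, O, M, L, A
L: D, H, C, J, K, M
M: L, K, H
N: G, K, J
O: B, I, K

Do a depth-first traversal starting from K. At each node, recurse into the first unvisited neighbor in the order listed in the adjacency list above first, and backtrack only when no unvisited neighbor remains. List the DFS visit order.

K J C I H L D M E F A B O G N

Visit K
K → J
J → C
C → I
I → H
H → L
L → D
L → M
H → E
E → F
H → A
A → B
B → O
B → G
G → N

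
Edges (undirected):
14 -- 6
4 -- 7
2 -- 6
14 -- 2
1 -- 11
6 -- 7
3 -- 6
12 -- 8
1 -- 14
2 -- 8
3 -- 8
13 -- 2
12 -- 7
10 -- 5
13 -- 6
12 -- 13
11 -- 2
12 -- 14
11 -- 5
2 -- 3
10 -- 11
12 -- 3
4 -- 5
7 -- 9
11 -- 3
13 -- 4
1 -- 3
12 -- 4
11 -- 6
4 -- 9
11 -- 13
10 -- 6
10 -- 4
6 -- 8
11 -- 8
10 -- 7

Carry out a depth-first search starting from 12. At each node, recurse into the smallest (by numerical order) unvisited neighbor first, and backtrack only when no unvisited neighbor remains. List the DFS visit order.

12 → 3 → 1 → 11 → 2 → 6 → 7 → 4 → 5 → 10 → 9 → 13 → 8 → 14

Visit 12
12 → 3
3 → 1
1 → 11
11 → 2
2 → 6
6 → 7
7 → 4
4 → 5
5 → 10
4 → 9
4 → 13
6 → 8
6 → 14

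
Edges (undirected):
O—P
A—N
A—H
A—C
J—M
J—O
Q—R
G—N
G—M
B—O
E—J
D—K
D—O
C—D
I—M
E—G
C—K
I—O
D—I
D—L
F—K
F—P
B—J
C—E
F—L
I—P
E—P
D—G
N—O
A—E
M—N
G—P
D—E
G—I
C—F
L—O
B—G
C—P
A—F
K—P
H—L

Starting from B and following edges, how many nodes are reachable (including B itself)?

BFS from B visits: B, G, J, O, D, E, I, M, N, P, L, C, K, A, F, H
Reachable nodes: 16 of 18 total.

16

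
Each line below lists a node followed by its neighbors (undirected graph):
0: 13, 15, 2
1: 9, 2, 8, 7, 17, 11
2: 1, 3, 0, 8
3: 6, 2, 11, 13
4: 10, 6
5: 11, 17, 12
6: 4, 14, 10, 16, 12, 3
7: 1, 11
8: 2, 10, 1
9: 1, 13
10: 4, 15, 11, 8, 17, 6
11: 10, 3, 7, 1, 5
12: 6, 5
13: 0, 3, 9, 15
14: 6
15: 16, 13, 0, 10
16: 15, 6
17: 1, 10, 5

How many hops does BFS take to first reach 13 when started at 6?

Level 0: 6
Level 1: 3, 4, 10, 12, 14, 16
Level 2: 2, 5, 8, 11, 13, 15, 17
Level 3: 0, 1, 7, 9
13 first appears at level 2.

2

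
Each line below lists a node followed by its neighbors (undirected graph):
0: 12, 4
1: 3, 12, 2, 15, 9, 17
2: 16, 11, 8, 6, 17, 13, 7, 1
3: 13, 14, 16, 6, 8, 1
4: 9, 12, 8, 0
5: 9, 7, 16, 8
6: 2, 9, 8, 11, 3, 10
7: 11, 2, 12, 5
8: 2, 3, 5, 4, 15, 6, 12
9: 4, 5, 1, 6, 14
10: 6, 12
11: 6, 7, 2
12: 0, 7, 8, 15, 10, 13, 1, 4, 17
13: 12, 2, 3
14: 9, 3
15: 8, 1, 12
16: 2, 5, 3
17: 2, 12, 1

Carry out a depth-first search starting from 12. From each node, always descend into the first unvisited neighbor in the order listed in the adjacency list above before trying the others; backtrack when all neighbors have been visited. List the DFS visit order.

12, 0, 4, 9, 5, 7, 11, 6, 2, 16, 3, 13, 14, 8, 15, 1, 17, 10

Visit 12
12 → 0
0 → 4
4 → 9
9 → 5
5 → 7
7 → 11
11 → 6
6 → 2
2 → 16
16 → 3
3 → 13
3 → 14
3 → 8
8 → 15
15 → 1
1 → 17
6 → 10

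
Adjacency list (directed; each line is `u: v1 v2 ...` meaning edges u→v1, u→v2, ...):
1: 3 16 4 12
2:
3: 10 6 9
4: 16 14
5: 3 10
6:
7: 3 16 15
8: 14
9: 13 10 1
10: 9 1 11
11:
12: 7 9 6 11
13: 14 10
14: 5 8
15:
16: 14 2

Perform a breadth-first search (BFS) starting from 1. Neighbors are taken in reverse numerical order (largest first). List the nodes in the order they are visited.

Visit 1; enqueue 16, 12, 4, 3 → queue [16, 12, 4, 3]
Visit 16; enqueue 14, 2 → queue [12, 4, 3, 14, 2]
Visit 12; enqueue 11, 9, 7, 6 → queue [4, 3, 14, 2, 11, 9, 7, 6]
Visit 4 → queue [3, 14, 2, 11, 9, 7, 6]
Visit 3; enqueue 10 → queue [14, 2, 11, 9, 7, 6, 10]
Visit 14; enqueue 8, 5 → queue [2, 11, 9, 7, 6, 10, 8, 5]
Visit 2 → queue [11, 9, 7, 6, 10, 8, 5]
Visit 11 → queue [9, 7, 6, 10, 8, 5]
Visit 9; enqueue 13 → queue [7, 6, 10, 8, 5, 13]
Visit 7; enqueue 15 → queue [6, 10, 8, 5, 13, 15]
Visit 6 → queue [10, 8, 5, 13, 15]
Visit 10 → queue [8, 5, 13, 15]
Visit 8 → queue [5, 13, 15]
Visit 5 → queue [13, 15]
Visit 13 → queue [15]
Visit 15 → queue []

1 -> 16 -> 12 -> 4 -> 3 -> 14 -> 2 -> 11 -> 9 -> 7 -> 6 -> 10 -> 8 -> 5 -> 13 -> 15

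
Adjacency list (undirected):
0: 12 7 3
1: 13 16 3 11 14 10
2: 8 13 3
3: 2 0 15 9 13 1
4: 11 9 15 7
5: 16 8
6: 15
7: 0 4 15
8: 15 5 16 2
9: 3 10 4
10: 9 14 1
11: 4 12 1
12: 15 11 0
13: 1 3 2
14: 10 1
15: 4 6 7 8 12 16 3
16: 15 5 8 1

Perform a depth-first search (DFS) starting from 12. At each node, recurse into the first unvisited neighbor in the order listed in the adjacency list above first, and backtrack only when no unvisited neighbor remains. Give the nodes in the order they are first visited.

Visit 12
12 → 15
15 → 4
4 → 11
11 → 1
1 → 13
13 → 3
3 → 2
2 → 8
8 → 5
5 → 16
3 → 0
0 → 7
3 → 9
9 → 10
10 → 14
15 → 6

12, 15, 4, 11, 1, 13, 3, 2, 8, 5, 16, 0, 7, 9, 10, 14, 6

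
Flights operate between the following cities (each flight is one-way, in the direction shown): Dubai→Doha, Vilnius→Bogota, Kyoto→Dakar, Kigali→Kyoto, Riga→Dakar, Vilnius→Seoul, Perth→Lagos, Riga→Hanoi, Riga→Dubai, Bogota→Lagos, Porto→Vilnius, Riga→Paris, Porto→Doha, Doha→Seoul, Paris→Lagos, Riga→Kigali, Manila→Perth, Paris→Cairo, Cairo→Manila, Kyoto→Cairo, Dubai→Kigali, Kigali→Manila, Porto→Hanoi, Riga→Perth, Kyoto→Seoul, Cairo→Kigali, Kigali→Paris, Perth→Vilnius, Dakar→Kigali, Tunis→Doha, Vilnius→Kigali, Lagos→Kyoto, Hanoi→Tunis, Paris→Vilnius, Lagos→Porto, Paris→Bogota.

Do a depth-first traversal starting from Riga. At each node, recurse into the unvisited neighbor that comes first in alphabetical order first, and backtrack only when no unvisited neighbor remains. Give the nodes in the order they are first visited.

Visit Riga
Riga → Dakar
Dakar → Kigali
Kigali → Kyoto
Kyoto → Cairo
Cairo → Manila
Manila → Perth
Perth → Lagos
Lagos → Porto
Porto → Doha
Doha → Seoul
Porto → Hanoi
Hanoi → Tunis
Porto → Vilnius
Vilnius → Bogota
Kigali → Paris
Riga → Dubai

Riga -> Dakar -> Kigali -> Kyoto -> Cairo -> Manila -> Perth -> Lagos -> Porto -> Doha -> Seoul -> Hanoi -> Tunis -> Vilnius -> Bogota -> Paris -> Dubai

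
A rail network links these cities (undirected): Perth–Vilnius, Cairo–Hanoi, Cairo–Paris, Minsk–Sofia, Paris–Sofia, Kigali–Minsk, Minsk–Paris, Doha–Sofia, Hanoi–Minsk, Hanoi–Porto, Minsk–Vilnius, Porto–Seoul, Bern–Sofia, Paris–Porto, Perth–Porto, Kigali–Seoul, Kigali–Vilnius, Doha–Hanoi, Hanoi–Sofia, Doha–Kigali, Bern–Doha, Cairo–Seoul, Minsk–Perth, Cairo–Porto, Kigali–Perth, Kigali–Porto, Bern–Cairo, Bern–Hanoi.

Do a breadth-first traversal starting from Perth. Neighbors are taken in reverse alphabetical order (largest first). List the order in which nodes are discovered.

Visit Perth; enqueue Vilnius, Porto, Minsk, Kigali → queue [Vilnius, Porto, Minsk, Kigali]
Visit Vilnius → queue [Porto, Minsk, Kigali]
Visit Porto; enqueue Seoul, Paris, Hanoi, Cairo → queue [Minsk, Kigali, Seoul, Paris, Hanoi, Cairo]
Visit Minsk; enqueue Sofia → queue [Kigali, Seoul, Paris, Hanoi, Cairo, Sofia]
Visit Kigali; enqueue Doha → queue [Seoul, Paris, Hanoi, Cairo, Sofia, Doha]
Visit Seoul → queue [Paris, Hanoi, Cairo, Sofia, Doha]
Visit Paris → queue [Hanoi, Cairo, Sofia, Doha]
Visit Hanoi; enqueue Bern → queue [Cairo, Sofia, Doha, Bern]
Visit Cairo → queue [Sofia, Doha, Bern]
Visit Sofia → queue [Doha, Bern]
Visit Doha → queue [Bern]
Visit Bern → queue []

Perth, Vilnius, Porto, Minsk, Kigali, Seoul, Paris, Hanoi, Cairo, Sofia, Doha, Bern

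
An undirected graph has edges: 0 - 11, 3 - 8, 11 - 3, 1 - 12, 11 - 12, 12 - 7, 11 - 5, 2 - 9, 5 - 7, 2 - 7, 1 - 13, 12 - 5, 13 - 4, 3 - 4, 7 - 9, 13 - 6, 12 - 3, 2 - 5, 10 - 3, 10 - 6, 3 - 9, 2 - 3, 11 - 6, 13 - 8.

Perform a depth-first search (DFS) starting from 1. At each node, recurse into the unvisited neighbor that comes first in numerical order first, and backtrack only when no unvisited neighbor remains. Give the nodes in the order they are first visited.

Visit 1
1 → 12
12 → 3
3 → 2
2 → 5
5 → 7
7 → 9
5 → 11
11 → 0
11 → 6
6 → 10
6 → 13
13 → 4
13 → 8

1 → 12 → 3 → 2 → 5 → 7 → 9 → 11 → 0 → 6 → 10 → 13 → 4 → 8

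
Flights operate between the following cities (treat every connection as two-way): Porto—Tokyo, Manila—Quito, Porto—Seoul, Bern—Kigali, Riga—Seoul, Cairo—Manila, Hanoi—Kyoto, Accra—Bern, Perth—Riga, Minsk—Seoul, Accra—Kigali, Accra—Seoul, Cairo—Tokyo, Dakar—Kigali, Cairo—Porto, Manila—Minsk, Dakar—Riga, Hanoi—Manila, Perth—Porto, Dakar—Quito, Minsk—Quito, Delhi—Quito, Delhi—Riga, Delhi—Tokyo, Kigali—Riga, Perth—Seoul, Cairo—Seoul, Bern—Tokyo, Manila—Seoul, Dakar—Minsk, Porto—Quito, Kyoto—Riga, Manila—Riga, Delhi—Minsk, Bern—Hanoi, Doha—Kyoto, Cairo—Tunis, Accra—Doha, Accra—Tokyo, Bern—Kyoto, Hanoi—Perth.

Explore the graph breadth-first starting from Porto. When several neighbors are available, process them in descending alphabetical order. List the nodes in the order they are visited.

Visit Porto; enqueue Tokyo, Seoul, Quito, Perth, Cairo → queue [Tokyo, Seoul, Quito, Perth, Cairo]
Visit Tokyo; enqueue Delhi, Bern, Accra → queue [Seoul, Quito, Perth, Cairo, Delhi, Bern, Accra]
Visit Seoul; enqueue Riga, Minsk, Manila → queue [Quito, Perth, Cairo, Delhi, Bern, Accra, Riga, Minsk, Manila]
Visit Quito; enqueue Dakar → queue [Perth, Cairo, Delhi, Bern, Accra, Riga, Minsk, Manila, Dakar]
Visit Perth; enqueue Hanoi → queue [Cairo, Delhi, Bern, Accra, Riga, Minsk, Manila, Dakar, Hanoi]
Visit Cairo; enqueue Tunis → queue [Delhi, Bern, Accra, Riga, Minsk, Manila, Dakar, Hanoi, Tunis]
Visit Delhi → queue [Bern, Accra, Riga, Minsk, Manila, Dakar, Hanoi, Tunis]
Visit Bern; enqueue Kyoto, Kigali → queue [Accra, Riga, Minsk, Manila, Dakar, Hanoi, Tunis, Kyoto, Kigali]
Visit Accra; enqueue Doha → queue [Riga, Minsk, Manila, Dakar, Hanoi, Tunis, Kyoto, Kigali, Doha]
Visit Riga → queue [Minsk, Manila, Dakar, Hanoi, Tunis, Kyoto, Kigali, Doha]
Visit Minsk → queue [Manila, Dakar, Hanoi, Tunis, Kyoto, Kigali, Doha]
Visit Manila → queue [Dakar, Hanoi, Tunis, Kyoto, Kigali, Doha]
Visit Dakar → queue [Hanoi, Tunis, Kyoto, Kigali, Doha]
Visit Hanoi → queue [Tunis, Kyoto, Kigali, Doha]
Visit Tunis → queue [Kyoto, Kigali, Doha]
Visit Kyoto → queue [Kigali, Doha]
Visit Kigali → queue [Doha]
Visit Doha → queue []

Porto, Tokyo, Seoul, Quito, Perth, Cairo, Delhi, Bern, Accra, Riga, Minsk, Manila, Dakar, Hanoi, Tunis, Kyoto, Kigali, Doha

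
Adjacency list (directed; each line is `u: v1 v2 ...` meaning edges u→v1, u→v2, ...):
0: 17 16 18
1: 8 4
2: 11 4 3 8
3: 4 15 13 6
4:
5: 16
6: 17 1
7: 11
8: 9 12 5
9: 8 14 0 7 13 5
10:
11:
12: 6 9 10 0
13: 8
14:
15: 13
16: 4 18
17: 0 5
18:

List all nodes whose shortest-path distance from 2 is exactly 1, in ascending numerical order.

3, 4, 8, 11

Level 0: 2
Level 1: 3, 4, 8, 11
Level 2: 5, 6, 9, 12, 13, 15
Level 3: 0, 1, 7, 10, 14, 16, 17
Level 4: 18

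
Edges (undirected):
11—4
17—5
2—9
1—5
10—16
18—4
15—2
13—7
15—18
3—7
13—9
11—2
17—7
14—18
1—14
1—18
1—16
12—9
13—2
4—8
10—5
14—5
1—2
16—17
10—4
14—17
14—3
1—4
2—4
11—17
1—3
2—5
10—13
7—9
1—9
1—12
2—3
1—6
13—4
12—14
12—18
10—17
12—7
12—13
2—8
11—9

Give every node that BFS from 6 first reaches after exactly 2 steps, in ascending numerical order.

Level 0: 6
Level 1: 1
Level 2: 2, 3, 4, 5, 9, 12, 14, 16, 18
Level 3: 7, 8, 10, 11, 13, 15, 17

2, 3, 4, 5, 9, 12, 14, 16, 18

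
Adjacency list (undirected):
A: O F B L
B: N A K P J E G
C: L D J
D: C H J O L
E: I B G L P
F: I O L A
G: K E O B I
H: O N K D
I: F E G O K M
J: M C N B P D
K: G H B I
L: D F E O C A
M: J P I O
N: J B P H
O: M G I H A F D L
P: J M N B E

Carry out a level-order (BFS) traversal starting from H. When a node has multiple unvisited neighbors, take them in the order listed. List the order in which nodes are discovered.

Visit H; enqueue O, N, K, D → queue [O, N, K, D]
Visit O; enqueue M, G, I, A, F, L → queue [N, K, D, M, G, I, A, F, L]
Visit N; enqueue J, B, P → queue [K, D, M, G, I, A, F, L, J, B, P]
Visit K → queue [D, M, G, I, A, F, L, J, B, P]
Visit D; enqueue C → queue [M, G, I, A, F, L, J, B, P, C]
Visit M → queue [G, I, A, F, L, J, B, P, C]
Visit G; enqueue E → queue [I, A, F, L, J, B, P, C, E]
Visit I → queue [A, F, L, J, B, P, C, E]
Visit A → queue [F, L, J, B, P, C, E]
Visit F → queue [L, J, B, P, C, E]
Visit L → queue [J, B, P, C, E]
Visit J → queue [B, P, C, E]
Visit B → queue [P, C, E]
Visit P → queue [C, E]
Visit C → queue [E]
Visit E → queue []

H → O → N → K → D → M → G → I → A → F → L → J → B → P → C → E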